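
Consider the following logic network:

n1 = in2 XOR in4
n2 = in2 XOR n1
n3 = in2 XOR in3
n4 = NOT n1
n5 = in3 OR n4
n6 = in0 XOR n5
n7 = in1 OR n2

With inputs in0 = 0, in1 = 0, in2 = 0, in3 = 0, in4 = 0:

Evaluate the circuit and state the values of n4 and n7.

n1 = in2 XOR in4 = 0 XOR 0 = 0
n2 = in2 XOR n1 = 0 XOR 0 = 0
n4 = NOT n1 = NOT 0 = 1
n7 = in1 OR n2 = 0 OR 0 = 0

n4 = 1, n7 = 0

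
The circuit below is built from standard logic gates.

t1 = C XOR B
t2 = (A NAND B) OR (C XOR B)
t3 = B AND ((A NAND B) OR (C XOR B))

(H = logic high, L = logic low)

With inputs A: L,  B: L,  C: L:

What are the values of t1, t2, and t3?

t1 = L; t2 = H; t3 = L

t1 = L XOR L = L
t2 = (L NAND L) OR (L XOR L) = H
t3 = L AND ((L NAND L) OR (L XOR L)) = L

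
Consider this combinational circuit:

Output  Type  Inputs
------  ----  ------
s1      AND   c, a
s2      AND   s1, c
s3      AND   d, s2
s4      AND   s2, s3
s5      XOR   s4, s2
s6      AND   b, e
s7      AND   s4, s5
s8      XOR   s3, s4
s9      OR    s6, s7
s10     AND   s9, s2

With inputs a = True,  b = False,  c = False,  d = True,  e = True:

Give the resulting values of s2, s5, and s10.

s2 = False; s5 = False; s10 = False

s1 = c AND a = False AND True = False
s2 = s1 AND c = False AND False = False
s3 = d AND s2 = True AND False = False
s4 = s2 AND s3 = False AND False = False
s5 = s4 XOR s2 = False XOR False = False
s6 = b AND e = False AND True = False
s7 = s4 AND s5 = False AND False = False
s9 = s6 OR s7 = False OR False = False
s10 = s9 AND s2 = False AND False = False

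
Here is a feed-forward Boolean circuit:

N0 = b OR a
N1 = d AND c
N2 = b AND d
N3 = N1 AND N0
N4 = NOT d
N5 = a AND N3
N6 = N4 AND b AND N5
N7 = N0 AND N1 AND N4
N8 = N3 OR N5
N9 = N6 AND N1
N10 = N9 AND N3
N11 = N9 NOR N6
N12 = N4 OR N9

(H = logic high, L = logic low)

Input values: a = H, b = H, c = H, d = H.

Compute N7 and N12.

N0 = b OR a = H OR H = H
N1 = d AND c = H AND H = H
N3 = N1 AND N0 = H AND H = H
N4 = NOT d = NOT H = L
N5 = a AND N3 = H AND H = H
N6 = N4 AND b AND N5 = L AND H AND H = L
N7 = N0 AND N1 AND N4 = H AND H AND L = L
N9 = N6 AND N1 = L AND H = L
N12 = N4 OR N9 = L OR L = L

N7 = L, N12 = L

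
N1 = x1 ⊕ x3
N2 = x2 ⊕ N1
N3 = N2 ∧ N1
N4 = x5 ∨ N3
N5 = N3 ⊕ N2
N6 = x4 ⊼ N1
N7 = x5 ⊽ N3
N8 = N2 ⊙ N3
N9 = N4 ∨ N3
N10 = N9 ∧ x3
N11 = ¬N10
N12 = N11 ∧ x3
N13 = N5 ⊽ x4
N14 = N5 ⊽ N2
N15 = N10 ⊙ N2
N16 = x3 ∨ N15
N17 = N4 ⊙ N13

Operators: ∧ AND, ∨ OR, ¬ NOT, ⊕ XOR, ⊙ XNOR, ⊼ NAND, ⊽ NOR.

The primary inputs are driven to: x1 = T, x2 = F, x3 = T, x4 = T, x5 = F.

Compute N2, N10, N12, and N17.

N1 = x1 XOR x3 = T XOR T = F
N2 = x2 XOR N1 = F XOR F = F
N3 = N2 AND N1 = F AND F = F
N4 = x5 OR N3 = F OR F = F
N5 = N3 XOR N2 = F XOR F = F
N9 = N4 OR N3 = F OR F = F
N10 = N9 AND x3 = F AND T = F
N11 = NOT N10 = NOT F = T
N12 = N11 AND x3 = T AND T = T
N13 = N5 NOR x4 = F NOR T = F
N17 = N4 XNOR N13 = F XNOR F = T

N2 = F, N10 = F, N12 = T, N17 = T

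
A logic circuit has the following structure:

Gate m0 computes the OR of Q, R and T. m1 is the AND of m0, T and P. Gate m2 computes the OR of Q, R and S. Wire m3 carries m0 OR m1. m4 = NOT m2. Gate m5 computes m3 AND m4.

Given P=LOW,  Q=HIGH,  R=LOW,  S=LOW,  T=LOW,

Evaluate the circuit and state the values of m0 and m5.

m0 = HIGH, m5 = LOW

m0 = Q OR R OR T = HIGH OR LOW OR LOW = HIGH
m1 = m0 AND T AND P = HIGH AND LOW AND LOW = LOW
m2 = Q OR R OR S = HIGH OR LOW OR LOW = HIGH
m3 = m0 OR m1 = HIGH OR LOW = HIGH
m4 = NOT m2 = NOT HIGH = LOW
m5 = m3 AND m4 = HIGH AND LOW = LOW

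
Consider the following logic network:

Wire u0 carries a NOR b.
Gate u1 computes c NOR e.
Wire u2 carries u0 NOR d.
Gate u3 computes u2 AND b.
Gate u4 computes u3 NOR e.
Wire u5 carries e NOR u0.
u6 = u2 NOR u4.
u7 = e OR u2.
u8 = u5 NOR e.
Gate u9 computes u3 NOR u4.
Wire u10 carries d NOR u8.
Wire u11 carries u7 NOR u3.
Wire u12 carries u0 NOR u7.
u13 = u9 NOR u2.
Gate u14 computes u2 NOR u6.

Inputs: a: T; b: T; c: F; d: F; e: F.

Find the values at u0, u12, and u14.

u0 = F  u12 = F  u14 = F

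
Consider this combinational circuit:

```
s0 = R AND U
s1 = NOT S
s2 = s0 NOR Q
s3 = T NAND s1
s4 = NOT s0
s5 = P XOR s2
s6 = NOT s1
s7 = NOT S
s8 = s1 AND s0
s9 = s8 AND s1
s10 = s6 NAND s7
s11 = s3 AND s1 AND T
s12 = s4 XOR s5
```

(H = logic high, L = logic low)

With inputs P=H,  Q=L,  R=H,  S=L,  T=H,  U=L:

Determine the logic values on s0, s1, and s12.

s0 = R AND U = H AND L = L
s1 = NOT S = NOT L = H
s2 = s0 NOR Q = L NOR L = H
s4 = NOT s0 = NOT L = H
s5 = P XOR s2 = H XOR H = L
s12 = s4 XOR s5 = H XOR L = H

s0 = L, s1 = H, s12 = H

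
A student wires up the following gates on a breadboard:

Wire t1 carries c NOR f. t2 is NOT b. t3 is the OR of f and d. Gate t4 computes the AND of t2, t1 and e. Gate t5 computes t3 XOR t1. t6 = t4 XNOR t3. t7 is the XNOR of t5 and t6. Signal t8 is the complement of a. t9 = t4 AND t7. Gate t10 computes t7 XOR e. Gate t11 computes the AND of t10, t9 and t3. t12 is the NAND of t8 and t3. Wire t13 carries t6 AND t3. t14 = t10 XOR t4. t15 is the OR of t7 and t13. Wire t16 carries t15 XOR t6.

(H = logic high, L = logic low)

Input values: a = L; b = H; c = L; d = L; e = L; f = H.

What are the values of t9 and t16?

t9 = L  t16 = L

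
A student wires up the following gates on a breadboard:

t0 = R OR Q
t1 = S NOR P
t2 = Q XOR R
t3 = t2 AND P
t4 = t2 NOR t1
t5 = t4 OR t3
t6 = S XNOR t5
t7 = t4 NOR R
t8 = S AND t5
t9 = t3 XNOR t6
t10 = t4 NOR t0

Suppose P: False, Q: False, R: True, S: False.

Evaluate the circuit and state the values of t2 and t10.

t2 = True, t10 = False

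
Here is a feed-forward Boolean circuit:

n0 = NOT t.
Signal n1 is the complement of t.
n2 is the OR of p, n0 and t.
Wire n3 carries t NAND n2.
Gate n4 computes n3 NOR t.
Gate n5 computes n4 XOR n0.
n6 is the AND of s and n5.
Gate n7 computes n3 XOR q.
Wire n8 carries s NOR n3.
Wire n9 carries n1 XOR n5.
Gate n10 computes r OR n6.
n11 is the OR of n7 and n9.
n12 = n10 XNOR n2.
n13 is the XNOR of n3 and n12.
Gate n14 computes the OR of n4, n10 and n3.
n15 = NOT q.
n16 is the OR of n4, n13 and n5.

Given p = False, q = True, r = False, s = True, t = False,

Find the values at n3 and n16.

n3 = True  n16 = True

n0 = NOT t = NOT False = True
n2 = p OR n0 OR t = False OR True OR False = True
n3 = t NAND n2 = False NAND True = True
n4 = n3 NOR t = True NOR False = False
n5 = n4 XOR n0 = False XOR True = True
n6 = s AND n5 = True AND True = True
n10 = r OR n6 = False OR True = True
n12 = n10 XNOR n2 = True XNOR True = True
n13 = n3 XNOR n12 = True XNOR True = True
n16 = n4 OR n13 OR n5 = False OR True OR True = True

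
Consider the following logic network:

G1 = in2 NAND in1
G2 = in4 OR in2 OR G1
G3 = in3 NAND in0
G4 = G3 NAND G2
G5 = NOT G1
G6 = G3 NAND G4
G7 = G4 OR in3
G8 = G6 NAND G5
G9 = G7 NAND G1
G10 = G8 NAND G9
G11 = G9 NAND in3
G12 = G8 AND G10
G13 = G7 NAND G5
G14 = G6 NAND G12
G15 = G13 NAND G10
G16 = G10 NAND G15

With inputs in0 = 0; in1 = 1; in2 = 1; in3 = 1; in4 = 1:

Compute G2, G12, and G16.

G1 = in2 NAND in1 = 1 NAND 1 = 0
G2 = in4 OR in2 OR G1 = 1 OR 1 OR 0 = 1
G3 = in3 NAND in0 = 1 NAND 0 = 1
G4 = G3 NAND G2 = 1 NAND 1 = 0
G5 = NOT G1 = NOT 0 = 1
G6 = G3 NAND G4 = 1 NAND 0 = 1
G7 = G4 OR in3 = 0 OR 1 = 1
G8 = G6 NAND G5 = 1 NAND 1 = 0
G9 = G7 NAND G1 = 1 NAND 0 = 1
G10 = G8 NAND G9 = 0 NAND 1 = 1
G12 = G8 AND G10 = 0 AND 1 = 0
G13 = G7 NAND G5 = 1 NAND 1 = 0
G15 = G13 NAND G10 = 0 NAND 1 = 1
G16 = G10 NAND G15 = 1 NAND 1 = 0

G2 = 1; G12 = 0; G16 = 0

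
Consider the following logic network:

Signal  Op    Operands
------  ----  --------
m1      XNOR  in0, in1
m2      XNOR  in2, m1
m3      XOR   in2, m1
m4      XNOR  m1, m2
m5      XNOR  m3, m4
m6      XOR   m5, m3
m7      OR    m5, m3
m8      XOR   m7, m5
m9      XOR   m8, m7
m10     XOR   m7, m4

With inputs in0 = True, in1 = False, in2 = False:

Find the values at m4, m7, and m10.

m1 = in0 XNOR in1 = True XNOR False = False
m2 = in2 XNOR m1 = False XNOR False = True
m3 = in2 XOR m1 = False XOR False = False
m4 = m1 XNOR m2 = False XNOR True = False
m5 = m3 XNOR m4 = False XNOR False = True
m7 = m5 OR m3 = True OR False = True
m10 = m7 XOR m4 = True XOR False = True

m4 = False; m7 = True; m10 = True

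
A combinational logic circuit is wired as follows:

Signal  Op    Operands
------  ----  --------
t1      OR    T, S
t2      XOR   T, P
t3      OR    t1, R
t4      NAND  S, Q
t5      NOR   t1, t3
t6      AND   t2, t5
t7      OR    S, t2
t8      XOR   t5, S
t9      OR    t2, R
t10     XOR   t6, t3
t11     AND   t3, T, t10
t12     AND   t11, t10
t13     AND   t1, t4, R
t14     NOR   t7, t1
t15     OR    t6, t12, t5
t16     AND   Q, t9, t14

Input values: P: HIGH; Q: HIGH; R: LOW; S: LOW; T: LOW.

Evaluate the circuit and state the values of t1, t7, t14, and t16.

t1 = T OR S = LOW OR LOW = LOW
t2 = T XOR P = LOW XOR HIGH = HIGH
t7 = S OR t2 = LOW OR HIGH = HIGH
t9 = t2 OR R = HIGH OR LOW = HIGH
t14 = t7 NOR t1 = HIGH NOR LOW = LOW
t16 = Q AND t9 AND t14 = HIGH AND HIGH AND LOW = LOW

t1 = LOW  t7 = HIGH  t14 = LOW  t16 = LOW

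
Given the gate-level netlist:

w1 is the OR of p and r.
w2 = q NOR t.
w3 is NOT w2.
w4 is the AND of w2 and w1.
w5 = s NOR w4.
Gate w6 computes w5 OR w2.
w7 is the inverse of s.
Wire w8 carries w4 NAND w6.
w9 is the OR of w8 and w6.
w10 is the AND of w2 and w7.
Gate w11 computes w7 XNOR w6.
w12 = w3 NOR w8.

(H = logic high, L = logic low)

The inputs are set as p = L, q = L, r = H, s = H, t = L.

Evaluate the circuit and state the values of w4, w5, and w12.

w1 = p OR r = L OR H = H
w2 = q NOR t = L NOR L = H
w3 = NOT w2 = NOT H = L
w4 = w2 AND w1 = H AND H = H
w5 = s NOR w4 = H NOR H = L
w6 = w5 OR w2 = L OR H = H
w8 = w4 NAND w6 = H NAND H = L
w12 = w3 NOR w8 = L NOR L = H

w4 = H; w5 = L; w12 = H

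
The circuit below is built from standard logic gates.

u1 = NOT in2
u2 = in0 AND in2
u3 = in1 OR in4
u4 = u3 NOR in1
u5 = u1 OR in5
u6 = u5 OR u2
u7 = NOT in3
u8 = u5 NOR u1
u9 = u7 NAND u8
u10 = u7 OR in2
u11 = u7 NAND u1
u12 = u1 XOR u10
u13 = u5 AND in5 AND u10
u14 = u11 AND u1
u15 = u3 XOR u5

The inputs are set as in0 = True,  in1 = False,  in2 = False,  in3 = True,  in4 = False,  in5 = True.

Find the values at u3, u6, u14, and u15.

u3 = False, u6 = True, u14 = True, u15 = True

u1 = NOT in2 = NOT False = True
u2 = in0 AND in2 = True AND False = False
u3 = in1 OR in4 = False OR False = False
u5 = u1 OR in5 = True OR True = True
u6 = u5 OR u2 = True OR False = True
u7 = NOT in3 = NOT True = False
u11 = u7 NAND u1 = False NAND True = True
u14 = u11 AND u1 = True AND True = True
u15 = u3 XOR u5 = False XOR True = True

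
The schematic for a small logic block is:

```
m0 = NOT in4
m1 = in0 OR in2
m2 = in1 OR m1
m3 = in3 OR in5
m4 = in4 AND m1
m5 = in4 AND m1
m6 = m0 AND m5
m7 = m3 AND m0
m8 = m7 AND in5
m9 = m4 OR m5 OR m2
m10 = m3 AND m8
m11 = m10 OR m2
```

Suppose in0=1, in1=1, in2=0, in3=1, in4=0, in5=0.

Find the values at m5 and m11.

m5 = 0; m11 = 1

m0 = NOT in4 = NOT 0 = 1
m1 = in0 OR in2 = 1 OR 0 = 1
m2 = in1 OR m1 = 1 OR 1 = 1
m3 = in3 OR in5 = 1 OR 0 = 1
m5 = in4 AND m1 = 0 AND 1 = 0
m7 = m3 AND m0 = 1 AND 1 = 1
m8 = m7 AND in5 = 1 AND 0 = 0
m10 = m3 AND m8 = 1 AND 0 = 0
m11 = m10 OR m2 = 0 OR 1 = 1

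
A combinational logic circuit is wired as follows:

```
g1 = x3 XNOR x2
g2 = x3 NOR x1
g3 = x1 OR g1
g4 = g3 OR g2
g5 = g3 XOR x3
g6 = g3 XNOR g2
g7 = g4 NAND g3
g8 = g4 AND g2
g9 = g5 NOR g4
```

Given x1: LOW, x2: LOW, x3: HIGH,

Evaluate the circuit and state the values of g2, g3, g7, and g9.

g2 = LOW; g3 = LOW; g7 = HIGH; g9 = LOW

g1 = x3 XNOR x2 = HIGH XNOR LOW = LOW
g2 = x3 NOR x1 = HIGH NOR LOW = LOW
g3 = x1 OR g1 = LOW OR LOW = LOW
g4 = g3 OR g2 = LOW OR LOW = LOW
g5 = g3 XOR x3 = LOW XOR HIGH = HIGH
g7 = g4 NAND g3 = LOW NAND LOW = HIGH
g9 = g5 NOR g4 = HIGH NOR LOW = LOW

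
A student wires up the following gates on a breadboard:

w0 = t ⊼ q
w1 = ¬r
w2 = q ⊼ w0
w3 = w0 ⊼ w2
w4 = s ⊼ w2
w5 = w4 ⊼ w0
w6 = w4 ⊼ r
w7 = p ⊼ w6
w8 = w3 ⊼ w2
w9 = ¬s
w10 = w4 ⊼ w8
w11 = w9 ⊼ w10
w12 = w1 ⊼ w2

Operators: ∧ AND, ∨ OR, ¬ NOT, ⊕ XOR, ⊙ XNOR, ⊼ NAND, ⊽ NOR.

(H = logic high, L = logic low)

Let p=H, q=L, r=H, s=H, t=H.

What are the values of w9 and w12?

w9 = L, w12 = H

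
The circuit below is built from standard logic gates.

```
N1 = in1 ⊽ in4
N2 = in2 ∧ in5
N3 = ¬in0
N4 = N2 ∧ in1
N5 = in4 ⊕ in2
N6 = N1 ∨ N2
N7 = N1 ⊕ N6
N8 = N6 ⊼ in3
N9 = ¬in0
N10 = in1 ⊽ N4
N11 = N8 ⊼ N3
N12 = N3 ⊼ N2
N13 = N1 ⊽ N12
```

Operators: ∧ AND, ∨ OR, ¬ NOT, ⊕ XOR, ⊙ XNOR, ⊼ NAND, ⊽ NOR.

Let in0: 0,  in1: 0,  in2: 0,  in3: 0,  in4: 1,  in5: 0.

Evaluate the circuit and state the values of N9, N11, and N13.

N9 = 1; N11 = 0; N13 = 0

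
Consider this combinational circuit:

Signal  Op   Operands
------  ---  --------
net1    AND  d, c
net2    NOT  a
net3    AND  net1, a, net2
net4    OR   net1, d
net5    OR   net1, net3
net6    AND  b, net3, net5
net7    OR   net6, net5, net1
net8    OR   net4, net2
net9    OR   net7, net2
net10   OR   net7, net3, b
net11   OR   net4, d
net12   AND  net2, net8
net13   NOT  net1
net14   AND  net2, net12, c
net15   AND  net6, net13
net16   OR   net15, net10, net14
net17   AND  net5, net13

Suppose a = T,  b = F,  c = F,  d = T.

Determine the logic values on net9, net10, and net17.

net9 = F  net10 = F  net17 = F

net1 = d AND c = T AND F = F
net2 = NOT a = NOT T = F
net3 = net1 AND a AND net2 = F AND T AND F = F
net5 = net1 OR net3 = F OR F = F
net6 = b AND net3 AND net5 = F AND F AND F = F
net7 = net6 OR net5 OR net1 = F OR F OR F = F
net9 = net7 OR net2 = F OR F = F
net10 = net7 OR net3 OR b = F OR F OR F = F
net13 = NOT net1 = NOT F = T
net17 = net5 AND net13 = F AND T = F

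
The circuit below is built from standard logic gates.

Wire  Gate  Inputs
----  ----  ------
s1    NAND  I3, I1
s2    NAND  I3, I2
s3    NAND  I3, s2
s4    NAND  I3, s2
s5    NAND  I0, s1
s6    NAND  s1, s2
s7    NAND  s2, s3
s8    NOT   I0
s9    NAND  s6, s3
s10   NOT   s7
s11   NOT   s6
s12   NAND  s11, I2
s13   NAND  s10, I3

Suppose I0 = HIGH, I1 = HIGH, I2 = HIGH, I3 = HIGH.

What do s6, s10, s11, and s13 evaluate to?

s6 = HIGH, s10 = LOW, s11 = LOW, s13 = HIGH

s1 = I3 NAND I1 = HIGH NAND HIGH = LOW
s2 = I3 NAND I2 = HIGH NAND HIGH = LOW
s3 = I3 NAND s2 = HIGH NAND LOW = HIGH
s6 = s1 NAND s2 = LOW NAND LOW = HIGH
s7 = s2 NAND s3 = LOW NAND HIGH = HIGH
s10 = NOT s7 = NOT HIGH = LOW
s11 = NOT s6 = NOT HIGH = LOW
s13 = s10 NAND I3 = LOW NAND HIGH = HIGH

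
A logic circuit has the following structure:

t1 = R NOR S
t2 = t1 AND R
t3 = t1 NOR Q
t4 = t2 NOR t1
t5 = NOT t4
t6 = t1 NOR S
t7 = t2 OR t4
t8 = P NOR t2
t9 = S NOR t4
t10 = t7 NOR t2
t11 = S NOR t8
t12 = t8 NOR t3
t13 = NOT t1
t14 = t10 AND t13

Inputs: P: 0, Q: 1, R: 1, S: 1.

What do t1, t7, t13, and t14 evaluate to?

t1 = R NOR S = 1 NOR 1 = 0
t2 = t1 AND R = 0 AND 1 = 0
t4 = t2 NOR t1 = 0 NOR 0 = 1
t7 = t2 OR t4 = 0 OR 1 = 1
t10 = t7 NOR t2 = 1 NOR 0 = 0
t13 = NOT t1 = NOT 0 = 1
t14 = t10 AND t13 = 0 AND 1 = 0

t1 = 0, t7 = 1, t13 = 1, t14 = 0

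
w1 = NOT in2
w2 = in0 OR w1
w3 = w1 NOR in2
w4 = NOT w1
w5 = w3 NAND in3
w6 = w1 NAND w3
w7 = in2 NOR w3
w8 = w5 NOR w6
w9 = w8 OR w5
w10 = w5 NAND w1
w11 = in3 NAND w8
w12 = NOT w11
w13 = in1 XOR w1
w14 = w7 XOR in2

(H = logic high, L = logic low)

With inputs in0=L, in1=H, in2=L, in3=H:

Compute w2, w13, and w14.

w2 = H, w13 = L, w14 = H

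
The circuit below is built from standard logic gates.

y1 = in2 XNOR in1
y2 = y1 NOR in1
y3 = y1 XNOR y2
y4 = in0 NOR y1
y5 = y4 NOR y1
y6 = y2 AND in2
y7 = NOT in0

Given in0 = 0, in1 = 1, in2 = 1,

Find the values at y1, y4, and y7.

y1 = in2 XNOR in1 = 1 XNOR 1 = 1
y4 = in0 NOR y1 = 0 NOR 1 = 0
y7 = NOT in0 = NOT 0 = 1

y1 = 1; y4 = 0; y7 = 1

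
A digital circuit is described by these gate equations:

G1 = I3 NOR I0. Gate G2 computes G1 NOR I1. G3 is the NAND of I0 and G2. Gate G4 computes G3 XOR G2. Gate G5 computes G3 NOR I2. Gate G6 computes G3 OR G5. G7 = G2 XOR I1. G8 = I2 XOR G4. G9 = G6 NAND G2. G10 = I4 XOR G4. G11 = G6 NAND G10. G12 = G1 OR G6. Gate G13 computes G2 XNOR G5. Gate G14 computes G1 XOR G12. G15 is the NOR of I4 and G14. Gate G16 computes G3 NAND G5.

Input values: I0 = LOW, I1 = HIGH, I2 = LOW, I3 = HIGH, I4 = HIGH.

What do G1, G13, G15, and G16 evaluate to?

G1 = LOW; G13 = HIGH; G15 = LOW; G16 = HIGH

G1 = I3 NOR I0 = HIGH NOR LOW = LOW
G2 = G1 NOR I1 = LOW NOR HIGH = LOW
G3 = I0 NAND G2 = LOW NAND LOW = HIGH
G5 = G3 NOR I2 = HIGH NOR LOW = LOW
G6 = G3 OR G5 = HIGH OR LOW = HIGH
G12 = G1 OR G6 = LOW OR HIGH = HIGH
G13 = G2 XNOR G5 = LOW XNOR LOW = HIGH
G14 = G1 XOR G12 = LOW XOR HIGH = HIGH
G15 = I4 NOR G14 = HIGH NOR HIGH = LOW
G16 = G3 NAND G5 = HIGH NAND LOW = HIGH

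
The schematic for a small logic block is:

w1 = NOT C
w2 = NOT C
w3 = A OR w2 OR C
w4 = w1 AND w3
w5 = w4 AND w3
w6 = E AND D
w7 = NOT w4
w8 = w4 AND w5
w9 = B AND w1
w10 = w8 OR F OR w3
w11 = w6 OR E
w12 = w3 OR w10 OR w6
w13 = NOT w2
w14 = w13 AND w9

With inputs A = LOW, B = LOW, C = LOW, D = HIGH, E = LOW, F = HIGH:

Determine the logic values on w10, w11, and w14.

w10 = HIGH, w11 = LOW, w14 = LOW

w1 = NOT C = NOT LOW = HIGH
w2 = NOT C = NOT LOW = HIGH
w3 = A OR w2 OR C = LOW OR HIGH OR LOW = HIGH
w4 = w1 AND w3 = HIGH AND HIGH = HIGH
w5 = w4 AND w3 = HIGH AND HIGH = HIGH
w6 = E AND D = LOW AND HIGH = LOW
w8 = w4 AND w5 = HIGH AND HIGH = HIGH
w9 = B AND w1 = LOW AND HIGH = LOW
w10 = w8 OR F OR w3 = HIGH OR HIGH OR HIGH = HIGH
w11 = w6 OR E = LOW OR LOW = LOW
w13 = NOT w2 = NOT HIGH = LOW
w14 = w13 AND w9 = LOW AND LOW = LOW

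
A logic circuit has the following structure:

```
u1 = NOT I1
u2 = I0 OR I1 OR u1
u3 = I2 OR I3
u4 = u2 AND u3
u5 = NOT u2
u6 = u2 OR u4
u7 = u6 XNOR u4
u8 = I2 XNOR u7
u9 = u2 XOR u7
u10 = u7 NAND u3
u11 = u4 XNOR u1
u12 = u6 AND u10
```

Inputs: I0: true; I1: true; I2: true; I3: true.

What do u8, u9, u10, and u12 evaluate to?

u1 = NOT I1 = NOT true = false
u2 = I0 OR I1 OR u1 = true OR true OR false = true
u3 = I2 OR I3 = true OR true = true
u4 = u2 AND u3 = true AND true = true
u6 = u2 OR u4 = true OR true = true
u7 = u6 XNOR u4 = true XNOR true = true
u8 = I2 XNOR u7 = true XNOR true = true
u9 = u2 XOR u7 = true XOR true = false
u10 = u7 NAND u3 = true NAND true = false
u12 = u6 AND u10 = true AND false = false

u8 = true, u9 = false, u10 = false, u12 = false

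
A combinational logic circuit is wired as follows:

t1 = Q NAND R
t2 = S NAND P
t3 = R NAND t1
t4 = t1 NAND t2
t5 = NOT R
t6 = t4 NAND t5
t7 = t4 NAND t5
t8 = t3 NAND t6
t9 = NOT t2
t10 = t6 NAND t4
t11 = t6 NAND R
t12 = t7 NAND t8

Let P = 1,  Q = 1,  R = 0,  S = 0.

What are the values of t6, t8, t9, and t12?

t6 = 1, t8 = 0, t9 = 0, t12 = 1

t1 = Q NAND R = 1 NAND 0 = 1
t2 = S NAND P = 0 NAND 1 = 1
t3 = R NAND t1 = 0 NAND 1 = 1
t4 = t1 NAND t2 = 1 NAND 1 = 0
t5 = NOT R = NOT 0 = 1
t6 = t4 NAND t5 = 0 NAND 1 = 1
t7 = t4 NAND t5 = 0 NAND 1 = 1
t8 = t3 NAND t6 = 1 NAND 1 = 0
t9 = NOT t2 = NOT 1 = 0
t12 = t7 NAND t8 = 1 NAND 0 = 1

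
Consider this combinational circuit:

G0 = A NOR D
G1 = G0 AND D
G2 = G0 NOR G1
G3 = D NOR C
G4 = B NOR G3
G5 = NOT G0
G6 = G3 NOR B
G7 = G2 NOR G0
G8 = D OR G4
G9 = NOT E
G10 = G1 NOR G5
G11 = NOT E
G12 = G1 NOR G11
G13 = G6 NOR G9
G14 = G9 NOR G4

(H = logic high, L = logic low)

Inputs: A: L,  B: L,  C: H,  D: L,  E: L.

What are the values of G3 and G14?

G3 = L, G14 = L

G3 = D NOR C = L NOR H = L
G4 = B NOR G3 = L NOR L = H
G9 = NOT E = NOT L = H
G14 = G9 NOR G4 = H NOR H = L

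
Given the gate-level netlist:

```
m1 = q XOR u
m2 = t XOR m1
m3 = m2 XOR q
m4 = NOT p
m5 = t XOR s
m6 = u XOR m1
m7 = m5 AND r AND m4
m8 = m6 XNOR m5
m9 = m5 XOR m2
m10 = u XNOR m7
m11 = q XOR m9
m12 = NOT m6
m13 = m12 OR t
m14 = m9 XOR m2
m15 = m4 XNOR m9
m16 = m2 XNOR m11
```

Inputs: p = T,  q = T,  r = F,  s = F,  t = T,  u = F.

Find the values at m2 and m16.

m2 = F, m16 = T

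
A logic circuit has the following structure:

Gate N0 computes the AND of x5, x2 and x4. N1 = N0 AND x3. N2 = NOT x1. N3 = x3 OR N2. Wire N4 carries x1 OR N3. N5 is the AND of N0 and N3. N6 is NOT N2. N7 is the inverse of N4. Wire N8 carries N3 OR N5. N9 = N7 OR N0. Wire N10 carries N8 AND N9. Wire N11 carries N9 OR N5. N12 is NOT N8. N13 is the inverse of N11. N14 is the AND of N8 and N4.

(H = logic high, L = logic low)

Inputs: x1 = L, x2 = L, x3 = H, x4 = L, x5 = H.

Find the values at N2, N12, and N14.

N2 = H  N12 = L  N14 = H

N0 = x5 AND x2 AND x4 = H AND L AND L = L
N2 = NOT x1 = NOT L = H
N3 = x3 OR N2 = H OR H = H
N4 = x1 OR N3 = L OR H = H
N5 = N0 AND N3 = L AND H = L
N8 = N3 OR N5 = H OR L = H
N12 = NOT N8 = NOT H = L
N14 = N8 AND N4 = H AND H = H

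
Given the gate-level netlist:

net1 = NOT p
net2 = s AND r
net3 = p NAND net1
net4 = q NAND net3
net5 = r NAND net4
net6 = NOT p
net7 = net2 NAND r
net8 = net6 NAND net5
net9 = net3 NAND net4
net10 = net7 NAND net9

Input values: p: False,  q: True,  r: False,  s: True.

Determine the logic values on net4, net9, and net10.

net4 = False, net9 = True, net10 = False

net1 = NOT p = NOT False = True
net2 = s AND r = True AND False = False
net3 = p NAND net1 = False NAND True = True
net4 = q NAND net3 = True NAND True = False
net7 = net2 NAND r = False NAND False = True
net9 = net3 NAND net4 = True NAND False = True
net10 = net7 NAND net9 = True NAND True = False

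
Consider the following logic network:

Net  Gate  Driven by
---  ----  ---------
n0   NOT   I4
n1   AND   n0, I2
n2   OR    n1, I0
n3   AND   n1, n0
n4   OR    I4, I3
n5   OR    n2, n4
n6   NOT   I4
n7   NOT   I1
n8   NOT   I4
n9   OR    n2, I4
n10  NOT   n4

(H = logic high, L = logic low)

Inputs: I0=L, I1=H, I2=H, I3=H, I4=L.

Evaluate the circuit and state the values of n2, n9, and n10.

n2 = H; n9 = H; n10 = L

n0 = NOT I4 = NOT L = H
n1 = n0 AND I2 = H AND H = H
n2 = n1 OR I0 = H OR L = H
n4 = I4 OR I3 = L OR H = H
n9 = n2 OR I4 = H OR L = H
n10 = NOT n4 = NOT H = L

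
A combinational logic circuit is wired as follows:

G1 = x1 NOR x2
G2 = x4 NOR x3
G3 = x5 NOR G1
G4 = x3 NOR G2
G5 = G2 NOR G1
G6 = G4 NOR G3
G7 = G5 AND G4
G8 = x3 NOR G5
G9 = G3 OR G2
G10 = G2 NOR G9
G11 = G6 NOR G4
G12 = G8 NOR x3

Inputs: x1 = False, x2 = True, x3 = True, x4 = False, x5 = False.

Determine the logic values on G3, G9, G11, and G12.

G1 = x1 NOR x2 = False NOR True = False
G2 = x4 NOR x3 = False NOR True = False
G3 = x5 NOR G1 = False NOR False = True
G4 = x3 NOR G2 = True NOR False = False
G5 = G2 NOR G1 = False NOR False = True
G6 = G4 NOR G3 = False NOR True = False
G8 = x3 NOR G5 = True NOR True = False
G9 = G3 OR G2 = True OR False = True
G11 = G6 NOR G4 = False NOR False = True
G12 = G8 NOR x3 = False NOR True = False

G3 = True; G9 = True; G11 = True; G12 = False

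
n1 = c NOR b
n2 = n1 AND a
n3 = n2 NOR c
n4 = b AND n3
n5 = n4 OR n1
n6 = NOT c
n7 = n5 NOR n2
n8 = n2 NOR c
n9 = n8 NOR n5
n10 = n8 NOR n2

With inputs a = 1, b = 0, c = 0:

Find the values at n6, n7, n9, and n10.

n6 = 1; n7 = 0; n9 = 0; n10 = 0

n1 = c NOR b = 0 NOR 0 = 1
n2 = n1 AND a = 1 AND 1 = 1
n3 = n2 NOR c = 1 NOR 0 = 0
n4 = b AND n3 = 0 AND 0 = 0
n5 = n4 OR n1 = 0 OR 1 = 1
n6 = NOT c = NOT 0 = 1
n7 = n5 NOR n2 = 1 NOR 1 = 0
n8 = n2 NOR c = 1 NOR 0 = 0
n9 = n8 NOR n5 = 0 NOR 1 = 0
n10 = n8 NOR n2 = 0 NOR 1 = 0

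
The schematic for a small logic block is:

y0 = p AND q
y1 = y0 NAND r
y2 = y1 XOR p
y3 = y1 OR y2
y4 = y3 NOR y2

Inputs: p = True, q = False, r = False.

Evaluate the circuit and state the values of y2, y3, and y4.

y0 = p AND q = True AND False = False
y1 = y0 NAND r = False NAND False = True
y2 = y1 XOR p = True XOR True = False
y3 = y1 OR y2 = True OR False = True
y4 = y3 NOR y2 = True NOR False = False

y2 = False, y3 = True, y4 = False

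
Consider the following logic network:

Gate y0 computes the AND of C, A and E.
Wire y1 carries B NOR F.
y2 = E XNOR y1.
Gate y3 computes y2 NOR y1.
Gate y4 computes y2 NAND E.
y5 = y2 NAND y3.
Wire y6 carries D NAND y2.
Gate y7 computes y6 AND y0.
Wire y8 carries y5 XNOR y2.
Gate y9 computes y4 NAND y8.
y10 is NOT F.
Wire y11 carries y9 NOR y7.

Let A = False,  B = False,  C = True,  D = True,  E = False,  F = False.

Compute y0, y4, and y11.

y0 = C AND A AND E = True AND False AND False = False
y1 = B NOR F = False NOR False = True
y2 = E XNOR y1 = False XNOR True = False
y3 = y2 NOR y1 = False NOR True = False
y4 = y2 NAND E = False NAND False = True
y5 = y2 NAND y3 = False NAND False = True
y6 = D NAND y2 = True NAND False = True
y7 = y6 AND y0 = True AND False = False
y8 = y5 XNOR y2 = True XNOR False = False
y9 = y4 NAND y8 = True NAND False = True
y11 = y9 NOR y7 = True NOR False = False

y0 = False  y4 = True  y11 = False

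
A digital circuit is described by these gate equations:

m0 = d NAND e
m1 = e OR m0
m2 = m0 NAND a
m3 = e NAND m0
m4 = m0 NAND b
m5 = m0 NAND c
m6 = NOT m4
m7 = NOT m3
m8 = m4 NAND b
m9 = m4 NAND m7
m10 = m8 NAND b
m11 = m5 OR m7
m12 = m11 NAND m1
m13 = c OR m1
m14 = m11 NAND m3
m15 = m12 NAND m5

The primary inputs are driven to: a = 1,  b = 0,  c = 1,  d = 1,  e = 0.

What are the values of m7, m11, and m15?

m0 = d NAND e = 1 NAND 0 = 1
m1 = e OR m0 = 0 OR 1 = 1
m3 = e NAND m0 = 0 NAND 1 = 1
m5 = m0 NAND c = 1 NAND 1 = 0
m7 = NOT m3 = NOT 1 = 0
m11 = m5 OR m7 = 0 OR 0 = 0
m12 = m11 NAND m1 = 0 NAND 1 = 1
m15 = m12 NAND m5 = 1 NAND 0 = 1

m7 = 0  m11 = 0  m15 = 1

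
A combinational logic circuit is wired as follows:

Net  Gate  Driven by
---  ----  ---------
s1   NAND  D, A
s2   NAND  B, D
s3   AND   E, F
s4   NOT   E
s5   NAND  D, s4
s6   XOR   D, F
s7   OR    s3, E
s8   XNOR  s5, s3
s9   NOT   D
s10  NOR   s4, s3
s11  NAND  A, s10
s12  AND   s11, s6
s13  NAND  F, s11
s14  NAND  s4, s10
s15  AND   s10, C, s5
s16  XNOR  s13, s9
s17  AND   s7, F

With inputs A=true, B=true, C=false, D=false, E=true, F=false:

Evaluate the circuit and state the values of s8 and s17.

s3 = E AND F = true AND false = false
s4 = NOT E = NOT true = false
s5 = D NAND s4 = false NAND false = true
s7 = s3 OR E = false OR true = true
s8 = s5 XNOR s3 = true XNOR false = false
s17 = s7 AND F = true AND false = false

s8 = false, s17 = false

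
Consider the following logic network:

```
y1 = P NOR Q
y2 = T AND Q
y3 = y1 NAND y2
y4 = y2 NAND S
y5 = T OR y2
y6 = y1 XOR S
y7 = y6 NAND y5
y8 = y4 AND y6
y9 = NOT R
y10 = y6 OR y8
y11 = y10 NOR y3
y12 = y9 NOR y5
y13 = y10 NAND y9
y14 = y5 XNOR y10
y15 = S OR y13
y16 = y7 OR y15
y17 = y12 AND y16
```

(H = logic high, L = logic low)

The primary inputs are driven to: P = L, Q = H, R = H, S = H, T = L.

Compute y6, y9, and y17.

y6 = H  y9 = L  y17 = H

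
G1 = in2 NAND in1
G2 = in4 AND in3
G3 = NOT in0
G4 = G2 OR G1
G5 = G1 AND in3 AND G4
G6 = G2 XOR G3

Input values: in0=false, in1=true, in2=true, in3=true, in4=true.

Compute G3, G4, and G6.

G1 = in2 NAND in1 = true NAND true = false
G2 = in4 AND in3 = true AND true = true
G3 = NOT in0 = NOT false = true
G4 = G2 OR G1 = true OR false = true
G6 = G2 XOR G3 = true XOR true = false

G3 = true  G4 = true  G6 = false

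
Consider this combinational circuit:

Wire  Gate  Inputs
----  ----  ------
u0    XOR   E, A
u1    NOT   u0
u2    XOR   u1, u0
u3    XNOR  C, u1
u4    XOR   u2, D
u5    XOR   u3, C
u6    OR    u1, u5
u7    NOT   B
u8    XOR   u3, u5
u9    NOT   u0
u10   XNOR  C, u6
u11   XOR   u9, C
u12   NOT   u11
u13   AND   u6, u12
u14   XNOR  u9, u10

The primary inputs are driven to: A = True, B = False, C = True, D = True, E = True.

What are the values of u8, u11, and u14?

u0 = E XOR A = True XOR True = False
u1 = NOT u0 = NOT False = True
u3 = C XNOR u1 = True XNOR True = True
u5 = u3 XOR C = True XOR True = False
u6 = u1 OR u5 = True OR False = True
u8 = u3 XOR u5 = True XOR False = True
u9 = NOT u0 = NOT False = True
u10 = C XNOR u6 = True XNOR True = True
u11 = u9 XOR C = True XOR True = False
u14 = u9 XNOR u10 = True XNOR True = True

u8 = True; u11 = False; u14 = True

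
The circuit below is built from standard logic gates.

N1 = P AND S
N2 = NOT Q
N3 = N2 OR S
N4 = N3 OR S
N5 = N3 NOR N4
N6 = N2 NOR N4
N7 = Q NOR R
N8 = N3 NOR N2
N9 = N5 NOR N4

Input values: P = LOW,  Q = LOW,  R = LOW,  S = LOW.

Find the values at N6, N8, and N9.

N2 = NOT Q = NOT LOW = HIGH
N3 = N2 OR S = HIGH OR LOW = HIGH
N4 = N3 OR S = HIGH OR LOW = HIGH
N5 = N3 NOR N4 = HIGH NOR HIGH = LOW
N6 = N2 NOR N4 = HIGH NOR HIGH = LOW
N8 = N3 NOR N2 = HIGH NOR HIGH = LOW
N9 = N5 NOR N4 = LOW NOR HIGH = LOW

N6 = LOW, N8 = LOW, N9 = LOW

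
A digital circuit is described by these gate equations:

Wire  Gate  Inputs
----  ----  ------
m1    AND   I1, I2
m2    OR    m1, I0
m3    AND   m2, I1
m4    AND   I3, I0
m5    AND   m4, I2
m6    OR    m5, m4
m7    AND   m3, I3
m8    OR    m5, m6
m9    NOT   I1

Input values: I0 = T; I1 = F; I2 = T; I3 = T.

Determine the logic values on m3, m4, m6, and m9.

m1 = I1 AND I2 = F AND T = F
m2 = m1 OR I0 = F OR T = T
m3 = m2 AND I1 = T AND F = F
m4 = I3 AND I0 = T AND T = T
m5 = m4 AND I2 = T AND T = T
m6 = m5 OR m4 = T OR T = T
m9 = NOT I1 = NOT F = T

m3 = F, m4 = T, m6 = T, m9 = T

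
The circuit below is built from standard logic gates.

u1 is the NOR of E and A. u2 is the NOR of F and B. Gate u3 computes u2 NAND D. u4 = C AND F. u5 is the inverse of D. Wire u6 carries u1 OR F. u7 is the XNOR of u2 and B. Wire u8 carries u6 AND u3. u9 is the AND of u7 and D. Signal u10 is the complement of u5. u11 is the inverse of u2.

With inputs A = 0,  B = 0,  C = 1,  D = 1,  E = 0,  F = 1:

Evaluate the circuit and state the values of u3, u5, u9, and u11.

u2 = F NOR B = 1 NOR 0 = 0
u3 = u2 NAND D = 0 NAND 1 = 1
u5 = NOT D = NOT 1 = 0
u7 = u2 XNOR B = 0 XNOR 0 = 1
u9 = u7 AND D = 1 AND 1 = 1
u11 = NOT u2 = NOT 0 = 1

u3 = 1  u5 = 0  u9 = 1  u11 = 1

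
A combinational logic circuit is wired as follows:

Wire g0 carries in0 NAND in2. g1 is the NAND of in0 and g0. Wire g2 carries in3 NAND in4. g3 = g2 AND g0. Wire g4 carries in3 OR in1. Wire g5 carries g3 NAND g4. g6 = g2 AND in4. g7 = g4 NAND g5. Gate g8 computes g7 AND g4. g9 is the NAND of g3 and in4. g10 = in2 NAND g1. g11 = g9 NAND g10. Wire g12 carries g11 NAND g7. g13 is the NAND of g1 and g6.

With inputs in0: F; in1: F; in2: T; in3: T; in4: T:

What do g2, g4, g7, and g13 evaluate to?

g2 = F  g4 = T  g7 = F  g13 = T

g0 = in0 NAND in2 = F NAND T = T
g1 = in0 NAND g0 = F NAND T = T
g2 = in3 NAND in4 = T NAND T = F
g3 = g2 AND g0 = F AND T = F
g4 = in3 OR in1 = T OR F = T
g5 = g3 NAND g4 = F NAND T = T
g6 = g2 AND in4 = F AND T = F
g7 = g4 NAND g5 = T NAND T = F
g13 = g1 NAND g6 = T NAND F = T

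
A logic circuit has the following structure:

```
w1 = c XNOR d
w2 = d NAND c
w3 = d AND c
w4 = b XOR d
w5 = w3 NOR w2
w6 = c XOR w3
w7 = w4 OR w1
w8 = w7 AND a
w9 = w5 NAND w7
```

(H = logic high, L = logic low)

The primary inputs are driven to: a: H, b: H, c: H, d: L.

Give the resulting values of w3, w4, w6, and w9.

w3 = L; w4 = H; w6 = H; w9 = H

w1 = c XNOR d = H XNOR L = L
w2 = d NAND c = L NAND H = H
w3 = d AND c = L AND H = L
w4 = b XOR d = H XOR L = H
w5 = w3 NOR w2 = L NOR H = L
w6 = c XOR w3 = H XOR L = H
w7 = w4 OR w1 = H OR L = H
w9 = w5 NAND w7 = L NAND H = H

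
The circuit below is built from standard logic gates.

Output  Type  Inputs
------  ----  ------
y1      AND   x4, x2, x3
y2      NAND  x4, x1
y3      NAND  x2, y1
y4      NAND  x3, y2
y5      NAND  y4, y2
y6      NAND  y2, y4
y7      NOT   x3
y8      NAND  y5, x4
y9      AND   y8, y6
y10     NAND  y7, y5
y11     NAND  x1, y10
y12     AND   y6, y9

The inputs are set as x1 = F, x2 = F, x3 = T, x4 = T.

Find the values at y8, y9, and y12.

y8 = F; y9 = F; y12 = F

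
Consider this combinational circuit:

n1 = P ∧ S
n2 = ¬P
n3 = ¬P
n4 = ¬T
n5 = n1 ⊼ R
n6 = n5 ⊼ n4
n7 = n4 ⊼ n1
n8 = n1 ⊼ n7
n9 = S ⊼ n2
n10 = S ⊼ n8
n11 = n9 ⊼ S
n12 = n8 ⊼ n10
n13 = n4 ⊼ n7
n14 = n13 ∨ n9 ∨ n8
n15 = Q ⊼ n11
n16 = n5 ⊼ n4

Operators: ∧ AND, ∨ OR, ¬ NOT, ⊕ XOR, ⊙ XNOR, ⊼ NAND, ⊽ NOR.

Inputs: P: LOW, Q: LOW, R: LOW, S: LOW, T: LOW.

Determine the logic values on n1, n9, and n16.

n1 = LOW, n9 = HIGH, n16 = LOW

n1 = P AND S = LOW AND LOW = LOW
n2 = NOT P = NOT LOW = HIGH
n4 = NOT T = NOT LOW = HIGH
n5 = n1 NAND R = LOW NAND LOW = HIGH
n9 = S NAND n2 = LOW NAND HIGH = HIGH
n16 = n5 NAND n4 = HIGH NAND HIGH = LOW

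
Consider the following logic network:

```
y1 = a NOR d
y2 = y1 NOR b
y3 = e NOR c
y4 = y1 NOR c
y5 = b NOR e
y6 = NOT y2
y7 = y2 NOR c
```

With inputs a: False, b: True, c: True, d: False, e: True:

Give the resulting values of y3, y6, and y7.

y3 = False  y6 = True  y7 = False

y1 = a NOR d = False NOR False = True
y2 = y1 NOR b = True NOR True = False
y3 = e NOR c = True NOR True = False
y6 = NOT y2 = NOT False = True
y7 = y2 NOR c = False NOR True = False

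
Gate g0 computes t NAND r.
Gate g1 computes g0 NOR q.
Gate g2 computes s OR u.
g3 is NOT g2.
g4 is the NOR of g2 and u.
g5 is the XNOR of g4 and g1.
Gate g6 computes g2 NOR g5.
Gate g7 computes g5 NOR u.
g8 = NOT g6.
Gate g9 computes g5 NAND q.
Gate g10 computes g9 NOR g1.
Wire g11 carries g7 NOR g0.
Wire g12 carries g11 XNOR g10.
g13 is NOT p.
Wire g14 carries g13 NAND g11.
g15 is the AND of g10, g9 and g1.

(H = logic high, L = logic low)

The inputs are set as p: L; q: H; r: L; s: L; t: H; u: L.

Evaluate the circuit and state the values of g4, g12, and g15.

g4 = H, g12 = H, g15 = L

g0 = t NAND r = H NAND L = H
g1 = g0 NOR q = H NOR H = L
g2 = s OR u = L OR L = L
g4 = g2 NOR u = L NOR L = H
g5 = g4 XNOR g1 = H XNOR L = L
g7 = g5 NOR u = L NOR L = H
g9 = g5 NAND q = L NAND H = H
g10 = g9 NOR g1 = H NOR L = L
g11 = g7 NOR g0 = H NOR H = L
g12 = g11 XNOR g10 = L XNOR L = H
g15 = g10 AND g9 AND g1 = L AND H AND L = L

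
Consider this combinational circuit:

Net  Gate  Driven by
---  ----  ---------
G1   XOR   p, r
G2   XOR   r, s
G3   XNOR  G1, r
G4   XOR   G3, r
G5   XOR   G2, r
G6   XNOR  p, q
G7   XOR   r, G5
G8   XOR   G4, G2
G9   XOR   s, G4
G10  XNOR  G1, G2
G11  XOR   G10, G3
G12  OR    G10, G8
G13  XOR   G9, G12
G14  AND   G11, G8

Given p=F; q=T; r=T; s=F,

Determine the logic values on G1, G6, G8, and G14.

G1 = p XOR r = F XOR T = T
G2 = r XOR s = T XOR F = T
G3 = G1 XNOR r = T XNOR T = T
G4 = G3 XOR r = T XOR T = F
G6 = p XNOR q = F XNOR T = F
G8 = G4 XOR G2 = F XOR T = T
G10 = G1 XNOR G2 = T XNOR T = T
G11 = G10 XOR G3 = T XOR T = F
G14 = G11 AND G8 = F AND T = F

G1 = T; G6 = F; G8 = T; G14 = F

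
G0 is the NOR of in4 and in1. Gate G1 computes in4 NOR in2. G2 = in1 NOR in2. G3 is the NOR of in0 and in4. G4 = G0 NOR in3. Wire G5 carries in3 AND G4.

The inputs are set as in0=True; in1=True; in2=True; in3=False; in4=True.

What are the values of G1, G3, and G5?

G1 = False; G3 = False; G5 = False

G0 = in4 NOR in1 = True NOR True = False
G1 = in4 NOR in2 = True NOR True = False
G3 = in0 NOR in4 = True NOR True = False
G4 = G0 NOR in3 = False NOR False = True
G5 = in3 AND G4 = False AND True = False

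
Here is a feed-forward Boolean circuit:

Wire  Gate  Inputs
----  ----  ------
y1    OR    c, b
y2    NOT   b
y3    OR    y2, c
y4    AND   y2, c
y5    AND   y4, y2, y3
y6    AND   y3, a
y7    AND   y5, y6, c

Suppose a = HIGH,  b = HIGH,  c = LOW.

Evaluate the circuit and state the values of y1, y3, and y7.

y1 = HIGH  y3 = LOW  y7 = LOW

y1 = c OR b = LOW OR HIGH = HIGH
y2 = NOT b = NOT HIGH = LOW
y3 = y2 OR c = LOW OR LOW = LOW
y4 = y2 AND c = LOW AND LOW = LOW
y5 = y4 AND y2 AND y3 = LOW AND LOW AND LOW = LOW
y6 = y3 AND a = LOW AND HIGH = LOW
y7 = y5 AND y6 AND c = LOW AND LOW AND LOW = LOW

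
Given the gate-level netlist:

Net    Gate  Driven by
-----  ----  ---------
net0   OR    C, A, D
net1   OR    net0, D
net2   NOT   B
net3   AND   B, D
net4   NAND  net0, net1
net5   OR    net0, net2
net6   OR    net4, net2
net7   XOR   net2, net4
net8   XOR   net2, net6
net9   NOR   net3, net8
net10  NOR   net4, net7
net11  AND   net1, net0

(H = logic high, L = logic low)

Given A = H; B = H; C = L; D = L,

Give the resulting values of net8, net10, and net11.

net0 = C OR A OR D = L OR H OR L = H
net1 = net0 OR D = H OR L = H
net2 = NOT B = NOT H = L
net4 = net0 NAND net1 = H NAND H = L
net6 = net4 OR net2 = L OR L = L
net7 = net2 XOR net4 = L XOR L = L
net8 = net2 XOR net6 = L XOR L = L
net10 = net4 NOR net7 = L NOR L = H
net11 = net1 AND net0 = H AND H = H

net8 = L, net10 = H, net11 = H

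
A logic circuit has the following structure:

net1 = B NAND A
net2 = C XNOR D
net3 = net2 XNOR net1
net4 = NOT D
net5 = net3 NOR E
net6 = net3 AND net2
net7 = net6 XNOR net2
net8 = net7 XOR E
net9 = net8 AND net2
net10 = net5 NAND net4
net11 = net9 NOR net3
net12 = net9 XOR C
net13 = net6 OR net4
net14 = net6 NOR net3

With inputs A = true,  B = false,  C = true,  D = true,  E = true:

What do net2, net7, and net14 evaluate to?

net2 = true, net7 = true, net14 = false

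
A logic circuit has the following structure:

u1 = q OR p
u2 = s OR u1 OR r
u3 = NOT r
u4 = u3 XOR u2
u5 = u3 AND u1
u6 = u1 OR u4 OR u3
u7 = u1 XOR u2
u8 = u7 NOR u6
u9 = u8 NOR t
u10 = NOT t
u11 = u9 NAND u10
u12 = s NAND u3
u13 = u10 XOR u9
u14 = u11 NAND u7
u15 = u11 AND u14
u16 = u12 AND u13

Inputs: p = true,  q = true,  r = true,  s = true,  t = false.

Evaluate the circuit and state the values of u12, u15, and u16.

u12 = true, u15 = false, u16 = false

u1 = q OR p = true OR true = true
u2 = s OR u1 OR r = true OR true OR true = true
u3 = NOT r = NOT true = false
u4 = u3 XOR u2 = false XOR true = true
u6 = u1 OR u4 OR u3 = true OR true OR false = true
u7 = u1 XOR u2 = true XOR true = false
u8 = u7 NOR u6 = false NOR true = false
u9 = u8 NOR t = false NOR false = true
u10 = NOT t = NOT false = true
u11 = u9 NAND u10 = true NAND true = false
u12 = s NAND u3 = true NAND false = true
u13 = u10 XOR u9 = true XOR true = false
u14 = u11 NAND u7 = false NAND false = true
u15 = u11 AND u14 = false AND true = false
u16 = u12 AND u13 = true AND false = false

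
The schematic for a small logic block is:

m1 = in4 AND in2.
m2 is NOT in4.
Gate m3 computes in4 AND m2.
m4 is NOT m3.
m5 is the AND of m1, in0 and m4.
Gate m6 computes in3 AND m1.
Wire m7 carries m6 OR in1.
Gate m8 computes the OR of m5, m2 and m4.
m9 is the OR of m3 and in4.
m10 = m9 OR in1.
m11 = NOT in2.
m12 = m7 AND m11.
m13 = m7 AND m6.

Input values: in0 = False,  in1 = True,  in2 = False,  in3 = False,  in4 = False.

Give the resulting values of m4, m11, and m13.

m1 = in4 AND in2 = False AND False = False
m2 = NOT in4 = NOT False = True
m3 = in4 AND m2 = False AND True = False
m4 = NOT m3 = NOT False = True
m6 = in3 AND m1 = False AND False = False
m7 = m6 OR in1 = False OR True = True
m11 = NOT in2 = NOT False = True
m13 = m7 AND m6 = True AND False = False

m4 = True, m11 = True, m13 = False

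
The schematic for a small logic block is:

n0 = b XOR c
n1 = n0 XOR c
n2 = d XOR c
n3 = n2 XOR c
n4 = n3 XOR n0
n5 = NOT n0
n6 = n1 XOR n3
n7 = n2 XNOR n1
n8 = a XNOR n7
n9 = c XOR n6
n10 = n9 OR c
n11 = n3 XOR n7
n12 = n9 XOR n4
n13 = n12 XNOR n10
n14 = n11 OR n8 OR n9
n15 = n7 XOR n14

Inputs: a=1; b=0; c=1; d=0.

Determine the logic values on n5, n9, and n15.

n0 = b XOR c = 0 XOR 1 = 1
n1 = n0 XOR c = 1 XOR 1 = 0
n2 = d XOR c = 0 XOR 1 = 1
n3 = n2 XOR c = 1 XOR 1 = 0
n5 = NOT n0 = NOT 1 = 0
n6 = n1 XOR n3 = 0 XOR 0 = 0
n7 = n2 XNOR n1 = 1 XNOR 0 = 0
n8 = a XNOR n7 = 1 XNOR 0 = 0
n9 = c XOR n6 = 1 XOR 0 = 1
n11 = n3 XOR n7 = 0 XOR 0 = 0
n14 = n11 OR n8 OR n9 = 0 OR 0 OR 1 = 1
n15 = n7 XOR n14 = 0 XOR 1 = 1

n5 = 0; n9 = 1; n15 = 1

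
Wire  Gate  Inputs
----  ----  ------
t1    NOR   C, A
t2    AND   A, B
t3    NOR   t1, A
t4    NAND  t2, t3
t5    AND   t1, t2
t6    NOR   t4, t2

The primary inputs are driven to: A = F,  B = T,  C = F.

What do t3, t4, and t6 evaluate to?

t3 = F; t4 = T; t6 = F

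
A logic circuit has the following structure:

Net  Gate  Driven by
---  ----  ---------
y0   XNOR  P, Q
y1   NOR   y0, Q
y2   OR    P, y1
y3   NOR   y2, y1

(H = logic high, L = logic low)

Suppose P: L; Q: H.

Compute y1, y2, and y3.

y1 = L  y2 = L  y3 = H

y0 = P XNOR Q = L XNOR H = L
y1 = y0 NOR Q = L NOR H = L
y2 = P OR y1 = L OR L = L
y3 = y2 NOR y1 = L NOR L = H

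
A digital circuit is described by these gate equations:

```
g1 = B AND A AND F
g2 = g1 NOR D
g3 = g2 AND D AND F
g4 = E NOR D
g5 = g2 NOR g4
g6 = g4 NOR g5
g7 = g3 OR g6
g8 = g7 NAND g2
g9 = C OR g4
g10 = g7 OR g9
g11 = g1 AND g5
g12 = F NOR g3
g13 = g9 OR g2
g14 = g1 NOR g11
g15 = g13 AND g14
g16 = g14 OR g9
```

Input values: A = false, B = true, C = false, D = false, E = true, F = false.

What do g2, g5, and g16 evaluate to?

g1 = B AND A AND F = true AND false AND false = false
g2 = g1 NOR D = false NOR false = true
g4 = E NOR D = true NOR false = false
g5 = g2 NOR g4 = true NOR false = false
g9 = C OR g4 = false OR false = false
g11 = g1 AND g5 = false AND false = false
g14 = g1 NOR g11 = false NOR false = true
g16 = g14 OR g9 = true OR false = true

g2 = true, g5 = false, g16 = true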